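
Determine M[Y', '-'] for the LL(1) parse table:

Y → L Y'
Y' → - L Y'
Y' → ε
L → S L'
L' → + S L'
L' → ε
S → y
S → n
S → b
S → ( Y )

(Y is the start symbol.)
To find M[Y', '-'], we find productions for Y' where '-' is in the predict set (PREDICT(N → α) = (FIRST(α) \ {ε}) ∪ (FOLLOW(N) if α ⇒* ε)).

Relevant sets:
  FOLLOW(Y') = { $, ')' }

Y' → - L Y': PREDICT = { '-' }
  '-' is in predict set, so this production goes in M[Y', '-']
Y' → ε: PREDICT = { $, ')' }

M[Y', '-'] = Y' → - L Y'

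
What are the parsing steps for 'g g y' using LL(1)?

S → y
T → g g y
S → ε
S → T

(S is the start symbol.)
LL(1) parsing maintains a stack (initially the start symbol over $) and the input. At each step: if the stack top is a terminal, match it against the current input token; if it is a non-terminal N, replace it with the RHS of M[N, lookahead] (the unique production whose predict set contains the lookahead).

Stack is shown with the top on the left.

Stack    Input    Action
------------------------
S $      g g y $  output S → T
T $      g g y $  output T → g g y
g g y $  g g y $  match 'g'
g y $    g y $    match 'g'
y $      y $      match 'y'
$        $        accept

The string is accepted.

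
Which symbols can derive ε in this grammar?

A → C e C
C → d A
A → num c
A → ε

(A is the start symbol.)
A non-terminal is nullable if it can derive ε (the empty string): either it has an ε-production, or it has a production whose right-hand side consists entirely of nullable non-terminals.

ε-productions: A → ε
So A is immediately nullable.
No further non-terminal can be added: every production for the remaining non-terminals contains a terminal or a non-nullable non-terminal.
Nullable = { 'A' }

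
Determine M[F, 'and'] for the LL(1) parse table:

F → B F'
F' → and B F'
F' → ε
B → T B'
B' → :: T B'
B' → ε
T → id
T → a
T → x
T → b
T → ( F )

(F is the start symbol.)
Empty (error entry)

To find M[F, 'and'], we find productions for F where 'and' is in the predict set (PREDICT(N → α) = (FIRST(α) \ {ε}) ∪ (FOLLOW(N) if α ⇒* ε)).

Relevant sets:
  FIRST(B) = { '(', 'a', 'b', 'id', 'x' }

F → B F': PREDICT = { '(', 'a', 'b', 'id', 'x' }

M[F, 'and'] is empty (no production applies)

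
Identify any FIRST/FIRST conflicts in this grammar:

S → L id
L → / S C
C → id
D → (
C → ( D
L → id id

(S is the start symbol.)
A FIRST/FIRST conflict occurs when two productions N → α and N → β for the same non-terminal have FIRST(α) ∩ FIRST(β) ≠ ∅ (with ε ∈ FIRST of a nullable right-hand side, so two nullable alternatives also conflict).

Productions for L:
  L → / S C: FIRST = { '/' }
  L → id id: FIRST = { 'id' }
Productions for C:
  C → id: FIRST = { 'id' }
  C → ( D: FIRST = { '(' }
S, D have only one production, so no FIRST/FIRST conflict is possible there.

All alternatives of each non-terminal have pairwise disjoint FIRST sets.

Answer: No FIRST/FIRST conflicts.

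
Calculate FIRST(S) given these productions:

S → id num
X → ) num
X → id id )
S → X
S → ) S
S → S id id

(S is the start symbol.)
{ ')', 'id' }

FIRST sets of the other non-terminals involved (by the same procedure, iterated to a fixed point):
  FIRST(X) = { ')', 'id' }

From S → id num:
  - id is a terminal: add 'id' and stop
From S → X:
  - X is a non-terminal: add FIRST(X) \ {ε} = { ')', 'id' }
    X is not nullable, so stop
From S → ) S:
  - ')' is a terminal: add ')' and stop
From S → S id id:
  - S is the symbol being defined: contributes nothing new
    S is not nullable, so stop

Collecting: FIRST(S) = { ')', 'id' }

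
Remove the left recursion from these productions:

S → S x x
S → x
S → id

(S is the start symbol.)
S → x S'
S → id S'
S' → x x S'
S' → ε

S is directly left-recursive. The standard transformation for
  A → A α₁ | ... | A α_m | β₁ | ... | β_n
is
  A  → β₁ A' | ... | β_n A'
  A' → α₁ A' | ... | α_m A' | ε

S → x becomes S → x S'
S → id becomes S → id S'
S → S x x becomes S' → x x S'
Add S' → ε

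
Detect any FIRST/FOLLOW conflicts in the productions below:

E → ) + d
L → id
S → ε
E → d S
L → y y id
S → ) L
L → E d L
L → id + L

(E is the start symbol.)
A FIRST/FOLLOW conflict occurs when a non-terminal N has a nullable alternative N → β (β ⇒* ε) and another alternative N → α with FIRST(α) ∩ FOLLOW(N) ≠ ∅: on such a lookahead the parser cannot decide between expanding α and letting N vanish via β.

Nullable non-terminals: S.

S: nullable alternative(s) S → ε; FOLLOW(S) = { $, 'd' }
  S → ε: FIRST \ {ε} = { } — this is the only nullable alternative, skip
  S → ) L: FIRST \ {ε} = { ')' } — disjoint from FOLLOW(S)

E, L have no nullable alternative, so no FIRST/FOLLOW check is needed there.

No FIRST/FOLLOW conflicts found.

Answer: No FIRST/FOLLOW conflicts.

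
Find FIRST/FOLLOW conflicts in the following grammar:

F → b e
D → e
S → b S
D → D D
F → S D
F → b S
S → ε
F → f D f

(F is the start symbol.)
No FIRST/FOLLOW conflicts.

Nullable non-terminals: S.

S: nullable alternative(s) S → ε; FOLLOW(S) = { $, 'e' }
  S → b S: FIRST \ {ε} = { 'b' } — disjoint from FOLLOW(S)
  S → ε: FIRST \ {ε} = { } — this is the only nullable alternative, skip

D, F have no nullable alternative, so no FIRST/FOLLOW check is needed there.

No FIRST/FOLLOW conflicts found.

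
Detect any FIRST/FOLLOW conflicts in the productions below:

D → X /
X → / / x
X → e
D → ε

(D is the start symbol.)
No FIRST/FOLLOW conflicts.

Nullable non-terminals: D.
FIRST sets used below: FIRST(X) = { '/', 'e' }

D: nullable alternative(s) D → ε; FOLLOW(D) = { $ }
  D → X /: FIRST \ {ε} = { '/', 'e' } — disjoint from FOLLOW(D)
  D → ε: FIRST \ {ε} = { } — this is the only nullable alternative, skip

X has no nullable alternative, so no FIRST/FOLLOW check is needed there.

No FIRST/FOLLOW conflicts found.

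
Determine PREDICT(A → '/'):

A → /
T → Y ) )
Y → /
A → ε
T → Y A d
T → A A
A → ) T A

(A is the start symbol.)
PREDICT(A → '/') = (FIRST(RHS) \ {ε}) ∪ (FOLLOW(A) if ε ∈ FIRST(RHS), i.e. RHS ⇒* ε)
FIRST('/') = { '/' }
ε ∉ FIRST('/'), so FOLLOW(A) is not added.
PREDICT(A → '/') = { '/' }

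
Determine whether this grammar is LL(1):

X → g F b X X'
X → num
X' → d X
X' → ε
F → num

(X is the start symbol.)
No. Predict set conflict for X': { 'd' }

Relevant sets:
  FOLLOW(X') = { $, 'd' }

For X:
  PREDICT(X → g F b X X') = { 'g' }
  PREDICT(X → num) = { 'num' }
For X':
  PREDICT(X' → d X) = { 'd' }
  PREDICT(X' → ε) = { $, 'd' }
F has a single production, so nothing to check there.

Conflict found: Predict set conflict for X': { 'd' }
The grammar is NOT LL(1).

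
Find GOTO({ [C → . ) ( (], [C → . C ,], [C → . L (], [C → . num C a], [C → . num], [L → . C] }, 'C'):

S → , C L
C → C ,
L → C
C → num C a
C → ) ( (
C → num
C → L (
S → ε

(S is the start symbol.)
{ [C → C . ,], [L → C .] }

GOTO(I, 'C') = CLOSURE({ [A → αX.β] : [A → α.Xβ] ∈ I, X = 'C' })

Items with dot before 'C', with the dot advanced:
  [C → . C ,] → [C → C . ,]
  [L → . C] → [L → C .]
Closure adds nothing (no advanced item has the dot before a non-terminal).

GOTO = { [C → C . ,], [L → C .] }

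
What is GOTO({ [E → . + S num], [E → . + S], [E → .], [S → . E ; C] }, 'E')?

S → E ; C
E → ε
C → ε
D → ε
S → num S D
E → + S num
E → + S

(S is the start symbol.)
GOTO(I, 'E') = CLOSURE({ [A → αX.β] : [A → α.Xβ] ∈ I, X = 'E' })

Items with dot before 'E', with the dot advanced:
  [S → . E ; C] → [S → E . ; C]
Closure adds nothing (no advanced item has the dot before a non-terminal).

GOTO = { [S → E . ; C] }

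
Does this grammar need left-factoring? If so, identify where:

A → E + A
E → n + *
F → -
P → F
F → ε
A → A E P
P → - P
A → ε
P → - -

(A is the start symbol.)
Yes, P has productions with common prefix '-'

Left-factoring is needed when two productions for the same non-terminal
share a common prefix on the right-hand side.

Productions for A:
  A → E + A
  A → A E P
  A → ε
Productions for F:
  F → -
  F → ε
Productions for P:
  P → F
  P → - P
  P → - -

Found common prefix '-' in productions for P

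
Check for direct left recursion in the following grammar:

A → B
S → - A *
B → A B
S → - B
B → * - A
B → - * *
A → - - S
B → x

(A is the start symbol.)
No direct left recursion

A → B: starts with B
S → - A *: starts with '-'
B → A B: starts with A
S → - B: starts with '-'
B → * - A: starts with '*'
B → - * *: starts with '-'
A → - - S: starts with '-'
B → x: starts with x

No direct left recursion found.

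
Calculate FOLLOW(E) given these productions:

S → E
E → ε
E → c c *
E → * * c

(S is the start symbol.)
{ $ }

To compute FOLLOW(E), find every occurrence of E on a right-hand side N → α E β: add FIRST(β) \ {ε}, and if β is empty or nullable also add FOLLOW(N). Iterate to a fixed point.

In S → E: E is at the end, add FOLLOW(S)

The FOLLOW sets referred to above (computed the same way, to a fixed point):
  FOLLOW(S) = { $ }

Taking the union: FOLLOW(E) = { $ }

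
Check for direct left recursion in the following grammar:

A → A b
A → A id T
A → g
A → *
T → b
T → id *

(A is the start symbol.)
Yes, A is left-recursive

A → A b: LEFT RECURSIVE (starts with A)
A → A id T: LEFT RECURSIVE (starts with A)
A → g: starts with g
A → *: starts with '*'
T → b: starts with b
T → id *: starts with id

The grammar has direct left recursion on: A.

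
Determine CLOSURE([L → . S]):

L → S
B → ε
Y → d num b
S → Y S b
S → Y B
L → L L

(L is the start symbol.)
To compute CLOSURE, for each item [A → α.Bβ] where B is a non-terminal, add [B → .γ] for all productions B → γ; repeat for the newly added items until nothing changes.

Start with: [L → . S]
  [L → . S] has the dot before S: add [S → . Y S b], [S → . Y B]
  [S → . Y S b] has the dot before Y: add [Y → . d num b]
No further items can be added.

CLOSURE = { [L → . S], [S → . Y B], [S → . Y S b], [Y → . d num b] }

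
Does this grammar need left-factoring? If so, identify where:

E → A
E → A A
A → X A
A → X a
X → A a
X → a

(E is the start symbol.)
Yes, E has productions with common prefix 'A'; A has productions with common prefix 'X'

Left-factoring is needed when two productions for the same non-terminal
share a common prefix on the right-hand side.

Productions for E:
  E → A
  E → A A
Productions for A:
  A → X A
  A → X a
Productions for X:
  X → A a
  X → a

Found common prefix 'A' in productions for E
Found common prefix 'X' in productions for A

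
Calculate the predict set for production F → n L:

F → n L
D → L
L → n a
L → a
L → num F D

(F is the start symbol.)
{ 'n' }

PREDICT(F → n L) = (FIRST(RHS) \ {ε}) ∪ (FOLLOW(F) if ε ∈ FIRST(RHS), i.e. RHS ⇒* ε)
FIRST(n L) = { 'n' }
ε ∉ FIRST(n L), so FOLLOW(F) is not added.
PREDICT(F → n L) = { 'n' }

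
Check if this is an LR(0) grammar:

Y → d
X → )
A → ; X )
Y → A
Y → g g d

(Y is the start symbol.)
Yes, the grammar is LR(0)

Augment with Y' → Y and build the canonical LR(0) collection (I0 = CLOSURE({[Y' → . Y]}), then GOTO on every symbol after a dot until no new states appear). It has 11 states:
  I0: { [A → . ; X )], [Y → . A], [Y → . d], [Y → . g g d], [Y' → . Y] }  — shift
  I1: { [A → ; . X )], [X → . )] }  — shift
  I2: { [Y → A .] }  — reduce
  I3: { [Y' → Y .] }  — accept
  I4: { [Y → d .] }  — reduce
  I5: { [Y → g . g d] }  — shift
  I6: { [Y → g g . d] }  — shift
  I7: { [Y → g g d .] }  — reduce
  I8: { [X → ) .] }  — reduce
  I9: { [A → ; X . )] }  — shift
  I10: { [A → ; X ) .] }  — reduce

Every state is either a pure shift/goto state or contains exactly one complete item and nothing to shift — no conflicts. The grammar is LR(0).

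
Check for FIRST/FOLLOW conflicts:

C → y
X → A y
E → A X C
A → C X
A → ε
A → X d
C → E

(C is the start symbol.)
A FIRST/FOLLOW conflict occurs when a non-terminal N has a nullable alternative N → β (β ⇒* ε) and another alternative N → α with FIRST(α) ∩ FOLLOW(N) ≠ ∅: on such a lookahead the parser cannot decide between expanding α and letting N vanish via β.

Nullable non-terminals: A.
FIRST sets used below: FIRST(C) = { 'y' }, FIRST(X) = { 'y' }

A: nullable alternative(s) A → ε; FOLLOW(A) = { 'y' }
  A → C X: FIRST \ {ε} = { 'y' } — overlaps FOLLOW(A) on { 'y' }: CONFLICT
  A → ε: FIRST \ {ε} = { } — this is the only nullable alternative, skip
  A → X d: FIRST \ {ε} = { 'y' } — overlaps FOLLOW(A) on { 'y' }: CONFLICT

C, E, X have no nullable alternative, so no FIRST/FOLLOW check is needed there.

So the grammar has 2 FIRST/FOLLOW conflicts (marked CONFLICT above).

Answer: Yes. A → C X with FOLLOW(A) on { 'y' }; A → X d with FOLLOW(A) on { 'y' }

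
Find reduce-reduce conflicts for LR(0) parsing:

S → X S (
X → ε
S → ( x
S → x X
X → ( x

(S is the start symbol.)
Yes — I10: [S → ( x .] vs [X → ( x .]

A reduce-reduce conflict occurs when an LR(0) state has two complete items [A → α .] and [B → β .] — both call for a reduction, and with no lookahead the parser cannot choose between them.

Augment with S' → S and build the canonical LR(0) collection (I0 = CLOSURE({[S' → . S]}), then GOTO on every symbol after a dot until no new states appear). It has 11 states:
  I0: { [S → . ( x], [S → . X S (], [S → . x X], [S' → . S], [X → . ( x], [X → .] }  — shift, reduce
  I1: { [S → ( . x], [X → ( . x] }  — shift
  I2: { [S' → S .] }  — accept
  I3: { [S → . ( x], [S → . X S (], [S → . x X], [S → X . S (], [X → . ( x], [X → .] }  — shift, reduce
  I4: { [S → x . X], [X → . ( x], [X → .] }  — shift, reduce
  I5: { [X → ( . x] }  — shift
  I6: { [S → x X .] }  — reduce
  I7: { [X → ( x .] }  — reduce
  I8: { [S → X S . (] }  — shift
  I9: { [S → X S ( .] }  — reduce
  I10: { [S → ( x .], [X → ( x .] }  — 2 reduces

I10 contains complete items [S → ( x .], [X → ( x .] — reduce-reduce conflict.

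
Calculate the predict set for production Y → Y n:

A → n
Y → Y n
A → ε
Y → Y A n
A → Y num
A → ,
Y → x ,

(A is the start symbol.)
{ 'x' }

PREDICT(Y → Y n) = (FIRST(RHS) \ {ε}) ∪ (FOLLOW(Y) if ε ∈ FIRST(RHS), i.e. RHS ⇒* ε)
FIRST(Y) = { 'x' }
FIRST(Y n) = { 'x' }
ε ∉ FIRST(Y n), so FOLLOW(Y) is not added.
PREDICT(Y → Y n) = { 'x' }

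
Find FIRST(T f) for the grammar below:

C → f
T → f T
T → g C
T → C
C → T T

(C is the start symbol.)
FIRST sets of the non-terminals involved (from the grammar, by fixed-point iteration):
  FIRST(T) = { 'f', 'g' }

To compute FIRST(T f), process the symbols left to right:
Symbol T is a non-terminal. Add FIRST(T) \ {ε} = { 'f', 'g' }
T is not nullable (ε ∉ FIRST(T)), so stop here.
FIRST(T f) = { 'f', 'g' }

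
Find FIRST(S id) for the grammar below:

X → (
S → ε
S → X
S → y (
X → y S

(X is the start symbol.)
{ '(', 'id', 'y' }

FIRST sets of the non-terminals involved (from the grammar, by fixed-point iteration):
  FIRST(S) = { '(', 'y', ε }

To compute FIRST(S id), process the symbols left to right:
Symbol S is a non-terminal. Add FIRST(S) \ {ε} = { '(', 'y' }
S is nullable (ε ∈ FIRST(S)), continue to the next symbol.
Symbol id is a terminal. Add 'id' and stop.
FIRST(S id) = { '(', 'id', 'y' }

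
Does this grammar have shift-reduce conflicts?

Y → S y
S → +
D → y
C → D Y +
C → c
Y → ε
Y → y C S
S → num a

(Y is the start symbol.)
Augment with Y' → Y and build the canonical LR(0) collection (I0 = CLOSURE({[Y' → . Y]}), then GOTO on every symbol after a dot until no new states appear). It has 15 states:
  I0: { [S → . +], [S → . num a], [Y → . S y], [Y → . y C S], [Y → .], [Y' → . Y] }  — shift, reduce
  I1: { [S → + .] }  — reduce
  I2: { [Y → S . y] }  — shift
  I3: { [Y' → Y .] }  — accept
  I4: { [S → num . a] }  — shift
  I5: { [C → . D Y +], [C → . c], [D → . y], [Y → y . C S] }  — shift
  I6: { [S → . +], [S → . num a], [Y → y C . S] }  — shift
  I7: { [C → D . Y +], [S → . +], [S → . num a], [Y → . S y], [Y → . y C S], [Y → .] }  — shift, reduce
  I8: { [C → c .] }  — reduce
  I9: { [D → y .] }  — reduce
  I10: { [C → D Y . +] }  — shift
  I11: { [C → D Y + .] }  — reduce
  I12: { [Y → y C S .] }  — reduce
  I13: { [S → num a .] }  — reduce
  I14: { [Y → S y .] }  — reduce

I0 contains reduce item [Y → .] and shift items [S → . +], [S → . num a], [Y → . y C S] — shift-reduce conflict.
I7 contains reduce item [Y → .] and shift items [S → . +], [S → . num a], [Y → . y C S] — shift-reduce conflict.

Answer: Yes — I0: [Y → .] vs [S → . +]; I7: [Y → .] vs [S → . +]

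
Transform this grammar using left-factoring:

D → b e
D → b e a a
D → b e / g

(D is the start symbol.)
Left-factoring transforms A → αβ₁ | αβ₂ into A → αA' and A' → β₁ | β₂
(α is the longest common prefix among the alternatives). Repeat until
no nonterminal has two alternatives with a common prefix.

Round 1: D has alternatives sharing prefix 'b e'. Introduce D': D → b e D'
  Add: D' → ε
  Add: D' → a a
  Add: D' → / g

No remaining common prefixes — done.

Resulting grammar:
D → b e D'
D' → ε
D' → a a
D' → / g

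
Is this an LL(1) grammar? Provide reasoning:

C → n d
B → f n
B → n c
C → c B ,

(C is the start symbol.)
A grammar is LL(1) if for each non-terminal N with multiple productions, the predict sets of those productions are pairwise disjoint, where PREDICT(N → α) = (FIRST(α) \ {ε}) ∪ (FOLLOW(N) if α ⇒* ε).

For C:
  PREDICT(C → n d) = { 'n' }
  PREDICT(C → c B ',') = { 'c' }
For B:
  PREDICT(B → f n) = { 'f' }
  PREDICT(B → n c) = { 'n' }

All predict sets are disjoint. The grammar IS LL(1).

Answer: Yes, the grammar is LL(1).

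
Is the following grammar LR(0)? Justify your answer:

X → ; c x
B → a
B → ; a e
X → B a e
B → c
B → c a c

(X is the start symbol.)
No. Shift-reduce conflict between [B → c .] and [B → c . a c]

A grammar is LR(0) if no state in the canonical LR(0) collection has:
  - both a shift item (dot before a terminal) and a complete item (shift-reduce conflict), or
  - two or more complete items (reduce-reduce conflict; the accept item [X' → X .] counts as a complete item here).

Augment with X' → X and build the canonical LR(0) collection (I0 = CLOSURE({[X' → . X]}), then GOTO on every symbol after a dot until no new states appear). It has 14 states:
  I0: { [B → . ; a e], [B → . a], [B → . c a c], [B → . c], [X → . ; c x], [X → . B a e], [X' → . X] }  — shift
  I1: { [B → ; . a e], [X → ; . c x] }  — shift
  I2: { [X → B . a e] }  — shift
  I3: { [X' → X .] }  — accept
  I4: { [B → a .] }  — reduce
  I5: { [B → c . a c], [B → c .] }  — shift, reduce
  I6: { [B → c a . c] }  — shift
  I7: { [B → c a c .] }  — reduce
  I8: { [X → B a . e] }  — shift
  I9: { [X → B a e .] }  — reduce
  I10: { [B → ; a . e] }  — shift
  I11: { [X → ; c . x] }  — shift
  I12: { [X → ; c x .] }  — reduce
  I13: { [B → ; a e .] }  — reduce

Conflict in state I5:
  Shift-reduce conflict between [B → c .] and [B → c . a c]
So the grammar is NOT LR(0).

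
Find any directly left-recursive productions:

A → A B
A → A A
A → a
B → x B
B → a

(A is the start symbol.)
Direct left recursion occurs when N → N α for some non-terminal N (the right-hand side begins with the left-hand side itself).

A → A B: LEFT RECURSIVE (starts with A)
A → A A: LEFT RECURSIVE (starts with A)
A → a: starts with a
B → x B: starts with x
B → a: starts with a

The grammar has direct left recursion on: A.

Answer: Yes, A is left-recursive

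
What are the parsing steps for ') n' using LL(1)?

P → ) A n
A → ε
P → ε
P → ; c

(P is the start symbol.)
LL(1) parsing maintains a stack (initially the start symbol over $) and the input. At each step: if the stack top is a terminal, match it against the current input token; if it is a non-terminal N, replace it with the RHS of M[N, lookahead] (the unique production whose predict set contains the lookahead).

Stack is shown with the top on the left.

Stack    Input  Action
----------------------
P $      ) n $  output P → ) A n
) A n $  ) n $  match ')'
A n $    n $    output A → ε
n $      n $    match 'n'
$        $      accept

The string is accepted.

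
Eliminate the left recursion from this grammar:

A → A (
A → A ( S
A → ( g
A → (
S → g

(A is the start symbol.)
A is directly left-recursive. The standard transformation for
  A → A α₁ | ... | A α_m | β₁ | ... | β_n
is
  A  → β₁ A' | ... | β_n A'
  A' → α₁ A' | ... | α_m A' | ε

A → ( g becomes A → ( g A'
A → ( becomes A → ( A'
A → A ( becomes A' → ( A'
A → A ( S becomes A' → ( S A'
Add A' → ε

Productions for other non-terminals are unchanged:
  S → g

Resulting grammar:
A → ( g A'
A → ( A'
A' → ( A'
A' → ( S A'
A' → ε
S → g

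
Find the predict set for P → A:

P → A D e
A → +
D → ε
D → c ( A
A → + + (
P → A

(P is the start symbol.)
PREDICT(P → A) = (FIRST(RHS) \ {ε}) ∪ (FOLLOW(P) if ε ∈ FIRST(RHS), i.e. RHS ⇒* ε)
FIRST(A) = { '+' }
FIRST(A) = { '+' }
ε ∉ FIRST(A), so FOLLOW(P) is not added.
PREDICT(P → A) = { '+' }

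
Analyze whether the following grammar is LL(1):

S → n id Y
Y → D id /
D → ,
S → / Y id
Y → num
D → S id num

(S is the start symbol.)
A grammar is LL(1) if for each non-terminal N with multiple productions, the predict sets of those productions are pairwise disjoint, where PREDICT(N → α) = (FIRST(α) \ {ε}) ∪ (FOLLOW(N) if α ⇒* ε).

Relevant sets:
  FIRST(D) = { ',', '/', 'n' }
  FIRST(S) = { '/', 'n' }

For S:
  PREDICT(S → n id Y) = { 'n' }
  PREDICT(S → '/' Y id) = { '/' }
For Y:
  PREDICT(Y → D id '/') = { ',', '/', 'n' }
  PREDICT(Y → num) = { 'num' }
For D:
  PREDICT(D → ',') = { ',' }
  PREDICT(D → S id num) = { '/', 'n' }

All predict sets are disjoint. The grammar IS LL(1).

Answer: Yes, the grammar is LL(1).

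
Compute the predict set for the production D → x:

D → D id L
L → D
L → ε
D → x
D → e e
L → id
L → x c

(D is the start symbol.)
PREDICT(D → x) = (FIRST(RHS) \ {ε}) ∪ (FOLLOW(D) if ε ∈ FIRST(RHS), i.e. RHS ⇒* ε)
FIRST(x) = { 'x' }
ε ∉ FIRST(x), so FOLLOW(D) is not added.
PREDICT(D → x) = { 'x' }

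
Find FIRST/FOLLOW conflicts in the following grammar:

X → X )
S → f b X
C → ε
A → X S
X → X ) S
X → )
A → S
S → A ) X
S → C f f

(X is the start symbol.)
No FIRST/FOLLOW conflicts.

Nullable non-terminals: C.
C has a nullable alternative but only one production, so nothing to check.

A, S, X have no nullable alternative, so no FIRST/FOLLOW check is needed there.

No FIRST/FOLLOW conflicts found.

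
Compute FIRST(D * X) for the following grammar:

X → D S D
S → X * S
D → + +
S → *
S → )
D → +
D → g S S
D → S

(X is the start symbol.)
FIRST sets of the non-terminals involved (from the grammar, by fixed-point iteration):
  FIRST(D) = { ')', '*', '+', 'g' }

To compute FIRST(D * X), process the symbols left to right:
Symbol D is a non-terminal. Add FIRST(D) \ {ε} = { ')', '*', '+', 'g' }
D is not nullable (ε ∉ FIRST(D)), so stop here.
FIRST(D * X) = { ')', '*', '+', 'g' }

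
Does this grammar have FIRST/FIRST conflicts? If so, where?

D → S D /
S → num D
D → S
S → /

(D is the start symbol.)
Yes. D → S D '/' / D → S on { '/', 'num' }

FIRST sets of the non-terminals at (or reachable through a nullable prefix from) the front of some alternative:
  FIRST(S) = { '/', 'num' }

Productions for D:
  D → S D /: FIRST = { '/', 'num' }
  D → S: FIRST = { '/', 'num' }
Productions for S:
  S → num D: FIRST = { 'num' }
  S → /: FIRST = { '/' }

Conflict for D: D → S D / and D → S
  Overlap: { '/', 'num' }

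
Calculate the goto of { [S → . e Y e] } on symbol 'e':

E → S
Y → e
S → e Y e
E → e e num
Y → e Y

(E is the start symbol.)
{ [S → e . Y e], [Y → . e Y], [Y → . e] }

GOTO(I, 'e') = CLOSURE({ [A → αX.β] : [A → α.Xβ] ∈ I, X = 'e' })

Items with dot before 'e', with the dot advanced:
  [S → . e Y e] → [S → e . Y e]
Closure of the advanced items:
  [S → e . Y e] has the dot before Y: add [Y → . e], [Y → . e Y]

GOTO = { [S → e . Y e], [Y → . e Y], [Y → . e] }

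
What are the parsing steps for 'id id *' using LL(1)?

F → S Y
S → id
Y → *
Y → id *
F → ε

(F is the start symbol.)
LL(1) parsing maintains a stack (initially the start symbol over $) and the input. At each step: if the stack top is a terminal, match it against the current input token; if it is a non-terminal N, replace it with the RHS of M[N, lookahead] (the unique production whose predict set contains the lookahead).

Stack is shown with the top on the left.

Stack   Input      Action
-------------------------
F $     id id * $  output F → S Y
S Y $   id id * $  output S → id
id Y $  id id * $  match 'id'
Y $     id * $     output Y → id *
id * $  id * $     match 'id'
* $     * $        match '*'
$       $          accept

The string is accepted.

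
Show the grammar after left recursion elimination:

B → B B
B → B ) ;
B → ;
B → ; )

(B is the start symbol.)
B is directly left-recursive. The standard transformation for
  A → A α₁ | ... | A α_m | β₁ | ... | β_n
is
  A  → β₁ A' | ... | β_n A'
  A' → α₁ A' | ... | α_m A' | ε

B → ; becomes B → ; B'
B → ; ) becomes B → ; ) B'
B → B B becomes B' → B B'
B → B ) ; becomes B' → ) ; B'
Add B' → ε

Resulting grammar:
B → ; B'
B → ; ) B'
B' → B B'
B' → ) ; B'
B' → ε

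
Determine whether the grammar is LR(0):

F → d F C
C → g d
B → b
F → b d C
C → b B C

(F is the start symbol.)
Augment with F' → F and build the canonical LR(0) collection (I0 = CLOSURE({[F' → . F]}), then GOTO on every symbol after a dot until no new states appear). It has 14 states:
  I0: { [F → . b d C], [F → . d F C], [F' → . F] }  — shift
  I1: { [F' → F .] }  — accept
  I2: { [F → b . d C] }  — shift
  I3: { [F → . b d C], [F → . d F C], [F → d . F C] }  — shift
  I4: { [C → . b B C], [C → . g d], [F → d F . C] }  — shift
  I5: { [F → d F C .] }  — reduce
  I6: { [B → . b], [C → b . B C] }  — shift
  I7: { [C → g . d] }  — shift
  I8: { [C → g d .] }  — reduce
  I9: { [C → . b B C], [C → . g d], [C → b B . C] }  — shift
  I10: { [B → b .] }  — reduce
  I11: { [C → b B C .] }  — reduce
  I12: { [C → . b B C], [C → . g d], [F → b d . C] }  — shift
  I13: { [F → b d C .] }  — reduce

Every state is either a pure shift/goto state or contains exactly one complete item and nothing to shift — no conflicts. The grammar is LR(0).

Answer: Yes, the grammar is LR(0)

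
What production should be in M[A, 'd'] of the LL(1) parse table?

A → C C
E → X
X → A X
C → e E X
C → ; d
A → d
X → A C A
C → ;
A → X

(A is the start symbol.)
To find M[A, 'd'], we find productions for A where 'd' is in the predict set (PREDICT(N → α) = (FIRST(α) \ {ε}) ∪ (FOLLOW(N) if α ⇒* ε)).

Relevant sets:
  FIRST(C) = { ';', 'e' }
  FIRST(X) = { ';', 'd', 'e' }

A → C C: PREDICT = { ';', 'e' }
A → d: PREDICT = { 'd' }
  'd' is in predict set, so this production goes in M[A, 'd']
A → X: PREDICT = { ';', 'd', 'e' }
  'd' is in predict set, so this production goes in M[A, 'd']

M[A, 'd'] = A → d, A → X  (a multiply-defined cell — the grammar is not LL(1))

Answer: A → d, A → X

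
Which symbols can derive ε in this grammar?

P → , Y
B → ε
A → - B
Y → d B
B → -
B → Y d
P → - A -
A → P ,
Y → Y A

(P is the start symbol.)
ε-productions: B → ε
So B is immediately nullable.
No further non-terminal can be added: every production for the remaining non-terminals contains a terminal or a non-nullable non-terminal.
Nullable = { 'B' }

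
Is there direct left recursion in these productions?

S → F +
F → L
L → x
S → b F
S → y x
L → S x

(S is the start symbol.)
Direct left recursion occurs when N → N α for some non-terminal N (the right-hand side begins with the left-hand side itself).

S → F +: starts with F
F → L: starts with L
L → x: starts with x
S → b F: starts with b
S → y x: starts with y
L → S x: starts with S

No direct left recursion found.

Answer: No direct left recursion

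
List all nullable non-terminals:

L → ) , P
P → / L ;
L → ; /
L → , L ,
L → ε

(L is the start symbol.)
{ 'L' }

ε-productions: L → ε
So L is immediately nullable.
No further non-terminal can be added: every production for the remaining non-terminals contains a terminal or a non-nullable non-terminal.
Nullable = { 'L' }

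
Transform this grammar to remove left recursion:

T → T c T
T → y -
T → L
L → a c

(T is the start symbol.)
T → y - T'
T → L T'
T' → c T T'
T' → ε
L → a c

T is directly left-recursive. The standard transformation for
  A → A α₁ | ... | A α_m | β₁ | ... | β_n
is
  A  → β₁ A' | ... | β_n A'
  A' → α₁ A' | ... | α_m A' | ε

T → y - becomes T → y - T'
T → L becomes T → L T'
T → T c T becomes T' → c T T'
Add T' → ε

Productions for other non-terminals are unchanged:
  L → a c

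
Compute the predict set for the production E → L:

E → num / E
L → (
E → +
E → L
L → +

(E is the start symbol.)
{ '(', '+' }

PREDICT(E → L) = (FIRST(RHS) \ {ε}) ∪ (FOLLOW(E) if ε ∈ FIRST(RHS), i.e. RHS ⇒* ε)
FIRST(L) = { '(', '+' }
FIRST(L) = { '(', '+' }
ε ∉ FIRST(L), so FOLLOW(E) is not added.
PREDICT(E → L) = { '(', '+' }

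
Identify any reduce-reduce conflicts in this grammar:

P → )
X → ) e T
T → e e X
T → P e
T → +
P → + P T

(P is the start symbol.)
A reduce-reduce conflict occurs when an LR(0) state has two complete items [A → α .] and [B → β .] — both call for a reduction, and with no lookahead the parser cannot choose between them.

Augment with P' → P and build the canonical LR(0) collection (I0 = CLOSURE({[P' → . P]}), then GOTO on every symbol after a dot until no new states appear). It has 15 states:
  I0: { [P → . )], [P → . + P T], [P' → . P] }  — shift
  I1: { [P → ) .] }  — reduce
  I2: { [P → + . P T], [P → . )], [P → . + P T] }  — shift
  I3: { [P' → P .] }  — accept
  I4: { [P → + P . T], [P → . )], [P → . + P T], [T → . +], [T → . P e], [T → . e e X] }  — shift
  I5: { [P → + . P T], [P → . )], [P → . + P T], [T → + .] }  — shift, reduce
  I6: { [T → P . e] }  — shift
  I7: { [P → + P T .] }  — reduce
  I8: { [T → e . e X] }  — shift
  I9: { [T → e e . X], [X → . ) e T] }  — shift
  I10: { [X → ) . e T] }  — shift
  I11: { [T → e e X .] }  — reduce
  I12: { [P → . )], [P → . + P T], [T → . +], [T → . P e], [T → . e e X], [X → ) e . T] }  — shift
  I13: { [X → ) e T .] }  — reduce
  I14: { [T → P e .] }  — reduce

No state contains more than one complete item.

Answer: No reduce-reduce conflicts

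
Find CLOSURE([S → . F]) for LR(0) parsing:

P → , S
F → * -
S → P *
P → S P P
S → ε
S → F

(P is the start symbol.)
{ [F → . * -], [S → . F] }

To compute CLOSURE, for each item [A → α.Bβ] where B is a non-terminal, add [B → .γ] for all productions B → γ; repeat for the newly added items until nothing changes.

Start with: [S → . F]
  [S → . F] has the dot before F: add [F → . * -]
No further items can be added.

CLOSURE = { [F → . * -], [S → . F] }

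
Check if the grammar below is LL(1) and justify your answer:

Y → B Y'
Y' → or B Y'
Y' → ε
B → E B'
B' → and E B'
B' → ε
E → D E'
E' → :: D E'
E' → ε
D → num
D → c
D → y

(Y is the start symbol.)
Relevant sets:
  FOLLOW(Y') = { $ }
  FOLLOW(B') = { $, 'or' }
  FOLLOW(E') = { $, 'and', 'or' }

For Y':
  PREDICT(Y' → or B Y') = { 'or' }
  PREDICT(Y' → ε) = { $ }
For B':
  PREDICT(B' → and E B') = { 'and' }
  PREDICT(B' → ε) = { $, 'or' }
For E':
  PREDICT(E' → :: D E') = { '::' }
  PREDICT(E' → ε) = { $, 'and', 'or' }
For D:
  PREDICT(D → num) = { 'num' }
  PREDICT(D → c) = { 'c' }
  PREDICT(D → y) = { 'y' }
Y, B, E have a single production, so nothing to check there.

All predict sets are disjoint. The grammar IS LL(1).

Answer: Yes, the grammar is LL(1).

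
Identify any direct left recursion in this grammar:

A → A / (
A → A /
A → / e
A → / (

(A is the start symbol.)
A → A / (: LEFT RECURSIVE (starts with A)
A → A /: LEFT RECURSIVE (starts with A)
A → / e: starts with '/'
A → / (: starts with '/'

The grammar has direct left recursion on: A.

Answer: Yes, A is left-recursive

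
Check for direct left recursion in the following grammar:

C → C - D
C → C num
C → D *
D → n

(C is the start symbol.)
Yes, C is left-recursive

C → C - D: LEFT RECURSIVE (starts with C)
C → C num: LEFT RECURSIVE (starts with C)
C → D *: starts with D
D → n: starts with n

The grammar has direct left recursion on: C.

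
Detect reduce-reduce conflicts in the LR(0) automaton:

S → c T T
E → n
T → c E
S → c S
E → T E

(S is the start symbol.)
No reduce-reduce conflicts

A reduce-reduce conflict occurs when an LR(0) state has two complete items [A → α .] and [B → β .] — both call for a reduction, and with no lookahead the parser cannot choose between them.

Augment with S' → S and build the canonical LR(0) collection (I0 = CLOSURE({[S' → . S]}), then GOTO on every symbol after a dot until no new states appear). It has 14 states:
  I0: { [S → . c S], [S → . c T T], [S' → . S] }  — shift
  I1: { [S' → S .] }  — accept
  I2: { [S → . c S], [S → . c T T], [S → c . S], [S → c . T T], [T → . c E] }  — shift
  I3: { [S → c S .] }  — reduce
  I4: { [S → c T . T], [T → . c E] }  — shift
  I5: { [E → . T E], [E → . n], [S → . c S], [S → . c T T], [S → c . S], [S → c . T T], [T → . c E], [T → c . E] }  — shift
  I6: { [T → c E .] }  — reduce
  I7: { [E → . T E], [E → . n], [E → T . E], [S → c T . T], [T → . c E] }  — shift
  I8: { [E → n .] }  — reduce
  I9: { [E → T E .] }  — reduce
  I10: { [E → . T E], [E → . n], [E → T . E], [S → c T T .], [T → . c E] }  — shift, reduce
  I11: { [E → . T E], [E → . n], [T → . c E], [T → c . E] }  — shift
  I12: { [E → . T E], [E → . n], [E → T . E], [T → . c E] }  — shift
  I13: { [S → c T T .] }  — reduce

No state contains more than one complete item.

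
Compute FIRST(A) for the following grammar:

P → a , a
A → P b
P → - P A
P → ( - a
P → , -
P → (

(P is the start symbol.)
To compute FIRST(A), examine every production with A on the left-hand side, reading each right-hand side left to right until a non-nullable symbol is reached.

FIRST sets of the other non-terminals involved (by the same procedure, iterated to a fixed point):
  FIRST(P) = { '(', ',', '-', 'a' }

From A → P b:
  - P is a non-terminal: add FIRST(P) \ {ε} = { '(', ',', '-', 'a' }
    P is not nullable, so stop

Collecting: FIRST(A) = { '(', ',', '-', 'a' }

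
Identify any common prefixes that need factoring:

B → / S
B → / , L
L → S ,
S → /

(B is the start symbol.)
Left-factoring is needed when two productions for the same non-terminal
share a common prefix on the right-hand side.

Productions for B:
  B → / S
  B → / , L

Found common prefix '/' in productions for B

Answer: Yes, B has productions with common prefix '/'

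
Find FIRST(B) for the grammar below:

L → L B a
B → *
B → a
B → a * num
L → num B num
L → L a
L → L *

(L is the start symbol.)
To compute FIRST(B), examine every production with B on the left-hand side, reading each right-hand side left to right until a non-nullable symbol is reached.

From B → *:
  - '*' is a terminal: add '*' and stop
From B → a:
  - a is a terminal: add 'a' and stop
From B → a * num:
  - a is a terminal: add 'a' and stop

Collecting: FIRST(B) = { '*', 'a' }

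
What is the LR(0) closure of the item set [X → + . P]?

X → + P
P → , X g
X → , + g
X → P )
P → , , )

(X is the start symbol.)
{ [P → . , , )], [P → . , X g], [X → + . P] }

Start with: [X → + . P]
  [X → + . P] has the dot before P: add [P → . , X g], [P → . , , )]
No further items can be added.

CLOSURE = { [P → . , , )], [P → . , X g], [X → + . P] }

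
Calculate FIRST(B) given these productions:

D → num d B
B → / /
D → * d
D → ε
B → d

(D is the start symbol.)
To compute FIRST(B), examine every production with B on the left-hand side, reading each right-hand side left to right until a non-nullable symbol is reached.

From B → / /:
  - '/' is a terminal: add '/' and stop
From B → d:
  - d is a terminal: add 'd' and stop

Collecting: FIRST(B) = { '/', 'd' }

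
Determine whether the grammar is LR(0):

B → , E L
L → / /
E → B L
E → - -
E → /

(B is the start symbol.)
Augment with B' → B and build the canonical LR(0) collection (I0 = CLOSURE({[B' → . B]}), then GOTO on every symbol after a dot until no new states appear). It has 12 states:
  I0: { [B → . , E L], [B' → . B] }  — shift
  I1: { [B → , . E L], [B → . , E L], [E → . - -], [E → . /], [E → . B L] }  — shift
  I2: { [B' → B .] }  — accept
  I3: { [E → - . -] }  — shift
  I4: { [E → / .] }  — reduce
  I5: { [E → B . L], [L → . / /] }  — shift
  I6: { [B → , E . L], [L → . / /] }  — shift
  I7: { [L → / . /] }  — shift
  I8: { [B → , E L .] }  — reduce
  I9: { [L → / / .] }  — reduce
  I10: { [E → B L .] }  — reduce
  I11: { [E → - - .] }  — reduce

Every state is either a pure shift/goto state or contains exactly one complete item and nothing to shift — no conflicts. The grammar is LR(0).

Answer: Yes, the grammar is LR(0)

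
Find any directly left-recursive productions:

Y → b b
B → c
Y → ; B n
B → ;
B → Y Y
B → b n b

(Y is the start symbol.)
No direct left recursion

Y → b b: starts with b
B → c: starts with c
Y → ; B n: starts with ';'
B → ;: starts with ';'
B → Y Y: starts with Y
B → b n b: starts with b

No direct left recursion found.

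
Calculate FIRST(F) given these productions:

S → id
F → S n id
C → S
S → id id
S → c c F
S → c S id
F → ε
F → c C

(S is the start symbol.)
{ 'c', 'id', ε }

To compute FIRST(F), examine every production with F on the left-hand side, reading each right-hand side left to right until a non-nullable symbol is reached.

FIRST sets of the other non-terminals involved (by the same procedure, iterated to a fixed point):
  FIRST(S) = { 'c', 'id' }

From F → S n id:
  - S is a non-terminal: add FIRST(S) \ {ε} = { 'c', 'id' }
    S is not nullable, so stop
From F → ε:
  - ε-production, so ε ∈ FIRST(F)
From F → c C:
  - c is a terminal: add 'c' and stop

Collecting: FIRST(F) = { 'c', 'id', ε }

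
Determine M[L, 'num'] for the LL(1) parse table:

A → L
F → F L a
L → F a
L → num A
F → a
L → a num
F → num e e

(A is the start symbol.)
L → F a, L → num A

To find M[L, 'num'], we find productions for L where 'num' is in the predict set (PREDICT(N → α) = (FIRST(α) \ {ε}) ∪ (FOLLOW(N) if α ⇒* ε)).

Relevant sets:
  FIRST(F) = { 'a', 'num' }

L → F a: PREDICT = { 'a', 'num' }
  'num' is in predict set, so this production goes in M[L, 'num']
L → num A: PREDICT = { 'num' }
  'num' is in predict set, so this production goes in M[L, 'num']
L → a num: PREDICT = { 'a' }

M[L, 'num'] = L → F a, L → num A  (a multiply-defined cell — the grammar is not LL(1))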